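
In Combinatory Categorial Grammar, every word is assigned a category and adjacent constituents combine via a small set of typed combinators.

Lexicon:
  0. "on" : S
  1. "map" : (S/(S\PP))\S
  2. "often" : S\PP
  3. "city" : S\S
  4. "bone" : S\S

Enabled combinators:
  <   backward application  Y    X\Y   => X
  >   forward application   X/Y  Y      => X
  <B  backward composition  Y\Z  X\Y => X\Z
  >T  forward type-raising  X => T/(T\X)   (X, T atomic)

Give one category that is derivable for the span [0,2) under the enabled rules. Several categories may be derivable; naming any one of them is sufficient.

S/(S\PP)

[0,5] S   >
  [0,2] S/(S\PP)   <
    [0,1] "on" : S
    [1,2] "map" : (S/(S\PP))\S
  [2,5] S\PP   <B
    [2,3] "often" : S\PP
    [3,5] S\S   <B
      [3,4] "city" : S\S
      [4,5] "bone" : S\S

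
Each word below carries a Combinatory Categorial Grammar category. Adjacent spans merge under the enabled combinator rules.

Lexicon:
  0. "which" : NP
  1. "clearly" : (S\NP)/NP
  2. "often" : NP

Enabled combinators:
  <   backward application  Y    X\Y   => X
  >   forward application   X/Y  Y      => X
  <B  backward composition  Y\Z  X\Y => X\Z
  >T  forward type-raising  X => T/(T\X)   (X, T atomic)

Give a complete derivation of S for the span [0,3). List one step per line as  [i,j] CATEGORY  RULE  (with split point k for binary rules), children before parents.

[0,3] S   >
  [0,1] S/(S\NP)   >T
    [0,1] "which" : NP
  [1,3] S\NP   >
    [1,2] "clearly" : (S\NP)/NP
    [2,3] "often" : NP

[0,1] NP  lex  "which"
[0,1] S/(S\NP)  >T
[1,2] (S\NP)/NP  lex  "clearly"
[2,3] NP  lex  "often"
[1,3] S\NP  >  k=2
[0,3] S  >  k=1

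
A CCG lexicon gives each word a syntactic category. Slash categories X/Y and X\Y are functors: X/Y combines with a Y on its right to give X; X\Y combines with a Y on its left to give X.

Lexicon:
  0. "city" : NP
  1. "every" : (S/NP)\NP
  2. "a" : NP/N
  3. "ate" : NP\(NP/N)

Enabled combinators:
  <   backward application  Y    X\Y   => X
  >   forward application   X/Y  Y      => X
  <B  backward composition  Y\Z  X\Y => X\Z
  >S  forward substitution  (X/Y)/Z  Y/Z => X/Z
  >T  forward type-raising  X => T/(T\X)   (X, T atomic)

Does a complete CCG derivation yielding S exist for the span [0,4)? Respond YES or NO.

[0,4] S   >
  [0,2] S/NP   <
    [0,1] "city" : NP
    [1,2] "every" : (S/NP)\NP
  [2,4] NP   <
    [2,3] "a" : NP/N
    [3,4] "ate" : NP\(NP/N)

YES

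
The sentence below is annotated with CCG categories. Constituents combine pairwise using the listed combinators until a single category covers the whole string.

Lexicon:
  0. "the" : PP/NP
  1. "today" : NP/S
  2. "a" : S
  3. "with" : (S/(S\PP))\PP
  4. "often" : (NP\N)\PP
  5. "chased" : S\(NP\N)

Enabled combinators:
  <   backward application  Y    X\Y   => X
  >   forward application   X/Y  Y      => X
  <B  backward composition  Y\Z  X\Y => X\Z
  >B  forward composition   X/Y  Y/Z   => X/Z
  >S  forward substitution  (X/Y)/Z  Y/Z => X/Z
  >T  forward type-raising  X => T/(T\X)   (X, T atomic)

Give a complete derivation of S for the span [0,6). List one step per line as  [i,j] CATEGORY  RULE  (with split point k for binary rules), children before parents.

[0,6] S   >
  [0,4] S/(S\PP)   <
    [0,3] PP   >
      [0,1] "the" : PP/NP
      [1,3] NP   >
        [1,2] "today" : NP/S
        [2,3] "a" : S
    [3,4] "with" : (S/(S\PP))\PP
  [4,6] S\PP   <B
    [4,5] "often" : (NP\N)\PP
    [5,6] "chased" : S\(NP\N)

[0,1] PP/NP  lex  "the"
[1,2] NP/S  lex  "today"
[2,3] S  lex  "a"
[1,3] NP  >  k=2
[0,3] PP  >  k=1
[3,4] (S/(S\PP))\PP  lex  "with"
[0,4] S/(S\PP)  <  k=3
[4,5] (NP\N)\PP  lex  "often"
[5,6] S\(NP\N)  lex  "chased"
[4,6] S\PP  <B  k=5
[0,6] S  >  k=4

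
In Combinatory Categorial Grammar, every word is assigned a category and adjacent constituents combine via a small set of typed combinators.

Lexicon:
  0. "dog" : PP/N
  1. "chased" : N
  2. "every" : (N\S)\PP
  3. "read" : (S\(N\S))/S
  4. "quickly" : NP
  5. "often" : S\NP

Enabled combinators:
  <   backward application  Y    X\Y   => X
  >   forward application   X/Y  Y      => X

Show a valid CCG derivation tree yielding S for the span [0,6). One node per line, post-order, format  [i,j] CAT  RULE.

[0,1] PP/N  lex  "dog"
[1,2] N  lex  "chased"
[0,2] PP  >  k=1
[2,3] (N\S)\PP  lex  "every"
[0,3] N\S  <  k=2
[3,4] (S\(N\S))/S  lex  "read"
[4,5] NP  lex  "quickly"
[5,6] S\NP  lex  "often"
[4,6] S  <  k=5
[3,6] S\(N\S)  >  k=4
[0,6] S  <  k=3

[0,6] S   <
  [0,3] N\S   <
    [0,2] PP   >
      [0,1] "dog" : PP/N
      [1,2] "chased" : N
    [2,3] "every" : (N\S)\PP
  [3,6] S\(N\S)   >
    [3,4] "read" : (S\(N\S))/S
    [4,6] S   <
      [4,5] "quickly" : NP
      [5,6] "often" : S\NP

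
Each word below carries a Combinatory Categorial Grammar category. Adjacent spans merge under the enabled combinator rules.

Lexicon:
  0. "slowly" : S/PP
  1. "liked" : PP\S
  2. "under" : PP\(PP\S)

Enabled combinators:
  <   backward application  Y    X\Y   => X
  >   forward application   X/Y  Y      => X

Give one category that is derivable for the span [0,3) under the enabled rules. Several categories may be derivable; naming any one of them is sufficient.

[0,3] S   >
  [0,1] "slowly" : S/PP
  [1,3] PP   <
    [1,2] "liked" : PP\S
    [2,3] "under" : PP\(PP\S)

S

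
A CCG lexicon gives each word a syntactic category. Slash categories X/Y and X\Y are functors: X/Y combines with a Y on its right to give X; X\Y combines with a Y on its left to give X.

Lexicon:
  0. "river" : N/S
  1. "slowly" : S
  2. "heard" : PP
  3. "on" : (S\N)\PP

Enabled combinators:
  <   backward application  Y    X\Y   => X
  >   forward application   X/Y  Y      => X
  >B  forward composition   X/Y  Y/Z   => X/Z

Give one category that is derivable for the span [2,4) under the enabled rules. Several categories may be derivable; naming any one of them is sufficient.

[0,4] S   <
  [0,2] N   >
    [0,1] "river" : N/S
    [1,2] "slowly" : S
  [2,4] S\N   <
    [2,3] "heard" : PP
    [3,4] "on" : (S\N)\PP

S\N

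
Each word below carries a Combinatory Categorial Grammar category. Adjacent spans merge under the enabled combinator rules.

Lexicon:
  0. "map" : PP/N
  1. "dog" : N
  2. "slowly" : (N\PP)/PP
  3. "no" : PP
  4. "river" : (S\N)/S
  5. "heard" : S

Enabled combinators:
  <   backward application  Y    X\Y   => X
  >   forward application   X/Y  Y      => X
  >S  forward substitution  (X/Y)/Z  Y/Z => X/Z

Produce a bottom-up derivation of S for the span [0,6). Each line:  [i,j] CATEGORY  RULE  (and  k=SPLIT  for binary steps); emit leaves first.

[0,1] PP/N  lex  "map"
[1,2] N  lex  "dog"
[0,2] PP  >  k=1
[2,3] (N\PP)/PP  lex  "slowly"
[3,4] PP  lex  "no"
[2,4] N\PP  >  k=3
[0,4] N  <  k=2
[4,5] (S\N)/S  lex  "river"
[5,6] S  lex  "heard"
[4,6] S\N  >  k=5
[0,6] S  <  k=4

[0,6] S   <
  [0,4] N   <
    [0,2] PP   >
      [0,1] "map" : PP/N
      [1,2] "dog" : N
    [2,4] N\PP   >
      [2,3] "slowly" : (N\PP)/PP
      [3,4] "no" : PP
  [4,6] S\N   >
    [4,5] "river" : (S\N)/S
    [5,6] "heard" : S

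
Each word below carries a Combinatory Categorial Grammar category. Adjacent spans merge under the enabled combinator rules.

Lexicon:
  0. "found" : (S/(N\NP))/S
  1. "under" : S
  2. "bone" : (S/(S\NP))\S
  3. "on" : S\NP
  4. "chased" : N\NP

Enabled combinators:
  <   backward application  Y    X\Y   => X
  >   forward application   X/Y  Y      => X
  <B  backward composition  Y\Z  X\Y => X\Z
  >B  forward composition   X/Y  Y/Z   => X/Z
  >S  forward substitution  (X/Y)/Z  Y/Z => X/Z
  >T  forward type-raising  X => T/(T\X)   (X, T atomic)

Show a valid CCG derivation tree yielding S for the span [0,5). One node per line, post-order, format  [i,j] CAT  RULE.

[0,5] S   >
  [0,4] S/(N\NP)   >
    [0,1] "found" : (S/(N\NP))/S
    [1,4] S   >
      [1,3] S/(S\NP)   <
        [1,2] "under" : S
        [2,3] "bone" : (S/(S\NP))\S
      [3,4] "on" : S\NP
  [4,5] "chased" : N\NP

[0,1] (S/(N\NP))/S  lex  "found"
[1,2] S  lex  "under"
[2,3] (S/(S\NP))\S  lex  "bone"
[1,3] S/(S\NP)  <  k=2
[3,4] S\NP  lex  "on"
[1,4] S  >  k=3
[0,4] S/(N\NP)  >  k=1
[4,5] N\NP  lex  "chased"
[0,5] S  >  k=4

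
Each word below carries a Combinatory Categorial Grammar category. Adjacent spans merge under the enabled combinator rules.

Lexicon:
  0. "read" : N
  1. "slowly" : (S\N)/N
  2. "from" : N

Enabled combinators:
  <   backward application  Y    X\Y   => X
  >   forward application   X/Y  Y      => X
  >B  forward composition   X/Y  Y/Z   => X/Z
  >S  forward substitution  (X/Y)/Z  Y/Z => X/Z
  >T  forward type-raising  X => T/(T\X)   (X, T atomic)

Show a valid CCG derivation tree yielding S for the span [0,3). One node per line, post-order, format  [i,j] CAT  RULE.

[0,3] S   <
  [0,1] "read" : N
  [1,3] S\N   >
    [1,2] "slowly" : (S\N)/N
    [2,3] "from" : N

[0,1] N  lex  "read"
[1,2] (S\N)/N  lex  "slowly"
[2,3] N  lex  "from"
[1,3] S\N  >  k=2
[0,3] S  <  k=1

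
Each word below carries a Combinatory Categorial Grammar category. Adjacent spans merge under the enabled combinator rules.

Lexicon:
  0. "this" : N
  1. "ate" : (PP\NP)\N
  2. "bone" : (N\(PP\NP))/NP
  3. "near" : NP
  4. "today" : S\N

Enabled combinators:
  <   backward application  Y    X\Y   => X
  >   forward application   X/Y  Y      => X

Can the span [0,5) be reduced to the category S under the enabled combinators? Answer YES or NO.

[0,5] S   <
  [0,4] N   <
    [0,2] PP\NP   <
      [0,1] "this" : N
      [1,2] "ate" : (PP\NP)\N
    [2,4] N\(PP\NP)   >
      [2,3] "bone" : (N\(PP\NP))/NP
      [3,4] "near" : NP
  [4,5] "today" : S\N

YES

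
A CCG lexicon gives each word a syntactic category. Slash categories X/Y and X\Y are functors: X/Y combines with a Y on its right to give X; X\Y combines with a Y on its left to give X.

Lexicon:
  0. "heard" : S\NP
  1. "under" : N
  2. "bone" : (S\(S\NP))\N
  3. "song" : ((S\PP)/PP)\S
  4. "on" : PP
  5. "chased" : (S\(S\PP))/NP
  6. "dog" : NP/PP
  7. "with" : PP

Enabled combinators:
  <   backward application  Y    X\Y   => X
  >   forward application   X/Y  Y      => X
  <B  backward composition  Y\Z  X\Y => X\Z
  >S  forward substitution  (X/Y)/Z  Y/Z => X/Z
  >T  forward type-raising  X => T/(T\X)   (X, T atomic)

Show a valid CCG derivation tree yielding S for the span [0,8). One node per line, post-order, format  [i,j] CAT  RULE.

[0,8] S   <
  [0,5] S\PP   >
    [0,4] (S\PP)/PP   <
      [0,3] S   <
        [0,1] "heard" : S\NP
        [1,3] S\(S\NP)   <
          [1,2] "under" : N
          [2,3] "bone" : (S\(S\NP))\N
      [3,4] "song" : ((S\PP)/PP)\S
    [4,5] "on" : PP
  [5,8] S\(S\PP)   >
    [5,6] "chased" : (S\(S\PP))/NP
    [6,8] NP   >
      [6,7] "dog" : NP/PP
      [7,8] "with" : PP

[0,1] S\NP  lex  "heard"
[1,2] N  lex  "under"
[2,3] (S\(S\NP))\N  lex  "bone"
[1,3] S\(S\NP)  <  k=2
[0,3] S  <  k=1
[3,4] ((S\PP)/PP)\S  lex  "song"
[0,4] (S\PP)/PP  <  k=3
[4,5] PP  lex  "on"
[0,5] S\PP  >  k=4
[5,6] (S\(S\PP))/NP  lex  "chased"
[6,7] NP/PP  lex  "dog"
[7,8] PP  lex  "with"
[6,8] NP  >  k=7
[5,8] S\(S\PP)  >  k=6
[0,8] S  <  k=5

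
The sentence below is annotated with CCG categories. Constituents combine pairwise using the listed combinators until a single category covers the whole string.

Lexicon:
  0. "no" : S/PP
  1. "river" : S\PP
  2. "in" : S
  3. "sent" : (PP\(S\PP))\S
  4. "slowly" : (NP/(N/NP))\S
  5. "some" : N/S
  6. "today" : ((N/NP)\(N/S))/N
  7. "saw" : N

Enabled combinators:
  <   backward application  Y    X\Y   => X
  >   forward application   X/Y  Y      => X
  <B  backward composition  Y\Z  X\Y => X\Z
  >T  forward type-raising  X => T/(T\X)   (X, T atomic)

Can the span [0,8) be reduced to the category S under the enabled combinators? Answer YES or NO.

S/PP S\PP S (PP\(S\PP))\S (NP/(N/NP))\S N/S ((N/NP)\(N/S))/N N
CKY chart[0,8] = {N/(N\NP), NP, NP/(NP\NP), PP/(PP\NP), S/(S\NP)}; S ∉ chart

NO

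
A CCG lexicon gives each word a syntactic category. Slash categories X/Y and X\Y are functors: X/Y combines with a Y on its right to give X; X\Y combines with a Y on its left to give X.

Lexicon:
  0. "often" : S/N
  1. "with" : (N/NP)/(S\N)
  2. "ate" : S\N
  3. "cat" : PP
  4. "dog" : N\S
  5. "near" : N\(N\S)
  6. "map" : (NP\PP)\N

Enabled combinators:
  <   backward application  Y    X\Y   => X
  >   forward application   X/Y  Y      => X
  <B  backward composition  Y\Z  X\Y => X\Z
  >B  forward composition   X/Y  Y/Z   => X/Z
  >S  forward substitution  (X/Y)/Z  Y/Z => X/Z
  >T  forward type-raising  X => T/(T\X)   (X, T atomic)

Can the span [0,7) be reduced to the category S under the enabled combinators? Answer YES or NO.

[0,7] S   >
  [0,3] S/NP   >B
    [0,1] "often" : S/N
    [1,3] N/NP   >
      [1,2] "with" : (N/NP)/(S\N)
      [2,3] "ate" : S\N
  [3,7] NP   >
    [3,4] NP/(NP\PP)   >T
      [3,4] "cat" : PP
    [4,7] NP\PP   <
      [4,6] N   <
        [4,5] "dog" : N\S
        [5,6] "near" : N\(N\S)
      [6,7] "map" : (NP\PP)\N

YES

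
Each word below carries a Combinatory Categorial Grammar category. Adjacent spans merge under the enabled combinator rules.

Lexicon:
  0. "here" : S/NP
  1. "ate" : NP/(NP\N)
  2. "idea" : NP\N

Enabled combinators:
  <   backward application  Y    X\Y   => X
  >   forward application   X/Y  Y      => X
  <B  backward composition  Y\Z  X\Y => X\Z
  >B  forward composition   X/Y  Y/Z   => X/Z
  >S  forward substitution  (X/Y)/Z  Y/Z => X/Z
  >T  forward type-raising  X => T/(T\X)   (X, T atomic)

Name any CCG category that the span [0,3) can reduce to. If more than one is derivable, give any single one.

S

[0,3] S   >
  [0,1] "here" : S/NP
  [1,3] NP   >
    [1,2] "ate" : NP/(NP\N)
    [2,3] "idea" : NP\N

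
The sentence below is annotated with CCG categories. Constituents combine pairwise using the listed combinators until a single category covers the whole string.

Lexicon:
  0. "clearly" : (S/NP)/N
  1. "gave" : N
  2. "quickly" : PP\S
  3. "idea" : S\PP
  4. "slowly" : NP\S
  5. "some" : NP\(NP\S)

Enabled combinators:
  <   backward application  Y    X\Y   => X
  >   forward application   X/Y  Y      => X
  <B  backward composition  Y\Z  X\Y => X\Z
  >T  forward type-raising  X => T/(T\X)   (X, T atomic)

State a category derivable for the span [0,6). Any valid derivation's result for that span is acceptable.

S

[0,6] S   >
  [0,2] S/NP   >
    [0,1] "clearly" : (S/NP)/N
    [1,2] "gave" : N
  [2,6] NP   <
    [2,5] NP\S   <B
      [2,4] S\S   <B
        [2,3] "quickly" : PP\S
        [3,4] "idea" : S\PP
      [4,5] "slowly" : NP\S
    [5,6] "some" : NP\(NP\S)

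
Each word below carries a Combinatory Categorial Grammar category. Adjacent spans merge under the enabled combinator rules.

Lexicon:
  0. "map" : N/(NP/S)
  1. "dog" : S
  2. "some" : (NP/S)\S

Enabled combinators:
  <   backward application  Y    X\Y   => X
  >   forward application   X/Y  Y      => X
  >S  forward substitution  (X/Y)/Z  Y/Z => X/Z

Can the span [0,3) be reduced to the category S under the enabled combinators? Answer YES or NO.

NO

N/(NP/S) S (NP/S)\S
CKY chart[0,3] = {N}; S ∉ chart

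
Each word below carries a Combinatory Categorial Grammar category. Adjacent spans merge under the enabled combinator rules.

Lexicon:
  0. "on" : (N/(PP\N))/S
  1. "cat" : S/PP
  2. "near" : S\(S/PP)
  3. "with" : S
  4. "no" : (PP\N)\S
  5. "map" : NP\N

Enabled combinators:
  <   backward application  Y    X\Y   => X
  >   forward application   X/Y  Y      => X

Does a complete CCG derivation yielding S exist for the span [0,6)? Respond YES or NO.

(N/(PP\N))/S S/PP S\(S/PP) S (PP\N)\S NP\N
CKY chart[0,6] = {NP}; S ∉ chart

NO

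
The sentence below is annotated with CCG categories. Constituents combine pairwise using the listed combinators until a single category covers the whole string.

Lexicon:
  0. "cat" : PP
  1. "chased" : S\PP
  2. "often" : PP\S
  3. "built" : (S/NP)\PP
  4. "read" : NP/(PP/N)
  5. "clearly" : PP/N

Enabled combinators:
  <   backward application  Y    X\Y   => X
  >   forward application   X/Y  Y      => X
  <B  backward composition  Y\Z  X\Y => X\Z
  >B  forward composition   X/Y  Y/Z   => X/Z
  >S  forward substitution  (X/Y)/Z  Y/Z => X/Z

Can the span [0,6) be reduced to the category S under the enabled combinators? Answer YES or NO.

YES

[0,6] S   >
  [0,4] S/NP   <
    [0,3] PP   <
      [0,2] S   <
        [0,1] "cat" : PP
        [1,2] "chased" : S\PP
      [2,3] "often" : PP\S
    [3,4] "built" : (S/NP)\PP
  [4,6] NP   >
    [4,5] "read" : NP/(PP/N)
    [5,6] "clearly" : PP/N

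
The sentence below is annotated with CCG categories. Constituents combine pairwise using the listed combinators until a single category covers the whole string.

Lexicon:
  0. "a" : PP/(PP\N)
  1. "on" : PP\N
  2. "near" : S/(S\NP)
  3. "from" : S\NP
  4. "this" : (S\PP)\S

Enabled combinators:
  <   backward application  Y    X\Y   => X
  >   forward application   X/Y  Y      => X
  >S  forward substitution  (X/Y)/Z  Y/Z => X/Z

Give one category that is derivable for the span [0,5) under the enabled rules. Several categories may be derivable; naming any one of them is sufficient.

[0,5] S   <
  [0,2] PP   >
    [0,1] "a" : PP/(PP\N)
    [1,2] "on" : PP\N
  [2,5] S\PP   <
    [2,4] S   >
      [2,3] "near" : S/(S\NP)
      [3,4] "from" : S\NP
    [4,5] "this" : (S\PP)\S

S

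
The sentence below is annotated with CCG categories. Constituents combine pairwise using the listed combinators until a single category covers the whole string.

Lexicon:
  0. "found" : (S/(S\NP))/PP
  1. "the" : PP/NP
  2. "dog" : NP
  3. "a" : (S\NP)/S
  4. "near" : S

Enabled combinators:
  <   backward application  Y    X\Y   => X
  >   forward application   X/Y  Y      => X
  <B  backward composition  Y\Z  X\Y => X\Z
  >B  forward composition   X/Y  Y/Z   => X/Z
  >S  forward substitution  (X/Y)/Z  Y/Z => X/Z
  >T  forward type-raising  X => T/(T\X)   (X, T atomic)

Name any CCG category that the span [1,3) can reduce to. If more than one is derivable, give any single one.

PP

[0,5] S   >
  [0,3] S/(S\NP)   >
    [0,1] "found" : (S/(S\NP))/PP
    [1,3] PP   >
      [1,2] "the" : PP/NP
      [2,3] "dog" : NP
  [3,5] S\NP   >
    [3,4] "a" : (S\NP)/S
    [4,5] "near" : S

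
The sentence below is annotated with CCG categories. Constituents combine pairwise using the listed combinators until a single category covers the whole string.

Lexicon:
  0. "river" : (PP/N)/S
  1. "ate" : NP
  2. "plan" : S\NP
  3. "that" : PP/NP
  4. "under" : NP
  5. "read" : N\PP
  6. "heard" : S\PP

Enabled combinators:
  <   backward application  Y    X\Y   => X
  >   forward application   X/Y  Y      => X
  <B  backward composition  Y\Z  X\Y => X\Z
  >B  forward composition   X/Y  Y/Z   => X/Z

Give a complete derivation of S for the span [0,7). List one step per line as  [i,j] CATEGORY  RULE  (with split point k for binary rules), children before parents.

[0,7] S   <
  [0,6] PP   >
    [0,3] PP/N   >
      [0,1] "river" : (PP/N)/S
      [1,3] S   <
        [1,2] "ate" : NP
        [2,3] "plan" : S\NP
    [3,6] N   <
      [3,5] PP   >
        [3,4] "that" : PP/NP
        [4,5] "under" : NP
      [5,6] "read" : N\PP
  [6,7] "heard" : S\PP

[0,1] (PP/N)/S  lex  "river"
[1,2] NP  lex  "ate"
[2,3] S\NP  lex  "plan"
[1,3] S  <  k=2
[0,3] PP/N  >  k=1
[3,4] PP/NP  lex  "that"
[4,5] NP  lex  "under"
[3,5] PP  >  k=4
[5,6] N\PP  lex  "read"
[3,6] N  <  k=5
[0,6] PP  >  k=3
[6,7] S\PP  lex  "heard"
[0,7] S  <  k=6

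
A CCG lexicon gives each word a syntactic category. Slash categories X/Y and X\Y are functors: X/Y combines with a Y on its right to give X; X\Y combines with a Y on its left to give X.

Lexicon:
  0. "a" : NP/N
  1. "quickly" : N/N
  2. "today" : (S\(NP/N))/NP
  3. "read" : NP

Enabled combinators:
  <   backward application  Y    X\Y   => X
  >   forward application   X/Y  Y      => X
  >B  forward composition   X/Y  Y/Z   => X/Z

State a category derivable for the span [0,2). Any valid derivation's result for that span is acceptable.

NP/N

[0,4] S   <
  [0,2] NP/N   >B
    [0,1] "a" : NP/N
    [1,2] "quickly" : N/N
  [2,4] S\(NP/N)   >
    [2,3] "today" : (S\(NP/N))/NP
    [3,4] "read" : NP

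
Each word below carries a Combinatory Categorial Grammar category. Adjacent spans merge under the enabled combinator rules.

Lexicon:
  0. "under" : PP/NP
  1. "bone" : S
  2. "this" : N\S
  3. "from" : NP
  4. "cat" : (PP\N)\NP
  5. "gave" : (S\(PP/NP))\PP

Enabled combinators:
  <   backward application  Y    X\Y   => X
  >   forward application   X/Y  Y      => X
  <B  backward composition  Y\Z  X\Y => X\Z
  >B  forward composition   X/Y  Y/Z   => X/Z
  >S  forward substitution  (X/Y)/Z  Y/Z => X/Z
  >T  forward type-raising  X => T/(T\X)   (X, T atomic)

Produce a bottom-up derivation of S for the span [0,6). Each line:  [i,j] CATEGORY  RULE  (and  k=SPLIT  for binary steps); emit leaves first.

[0,1] PP/NP  lex  "under"
[1,2] S  lex  "bone"
[1,2] N/(N\S)  >T
[2,3] N\S  lex  "this"
[1,3] N  >  k=2
[3,4] NP  lex  "from"
[4,5] (PP\N)\NP  lex  "cat"
[3,5] PP\N  <  k=4
[1,5] PP  <  k=3
[5,6] (S\(PP/NP))\PP  lex  "gave"
[1,6] S\(PP/NP)  <  k=5
[0,6] S  <  k=1

[0,6] S   <
  [0,1] "under" : PP/NP
  [1,6] S\(PP/NP)   <
    [1,5] PP   <
      [1,3] N   >
        [1,2] N/(N\S)   >T
          [1,2] "bone" : S
        [2,3] "this" : N\S
      [3,5] PP\N   <
        [3,4] "from" : NP
        [4,5] "cat" : (PP\N)\NP
    [5,6] "gave" : (S\(PP/NP))\PP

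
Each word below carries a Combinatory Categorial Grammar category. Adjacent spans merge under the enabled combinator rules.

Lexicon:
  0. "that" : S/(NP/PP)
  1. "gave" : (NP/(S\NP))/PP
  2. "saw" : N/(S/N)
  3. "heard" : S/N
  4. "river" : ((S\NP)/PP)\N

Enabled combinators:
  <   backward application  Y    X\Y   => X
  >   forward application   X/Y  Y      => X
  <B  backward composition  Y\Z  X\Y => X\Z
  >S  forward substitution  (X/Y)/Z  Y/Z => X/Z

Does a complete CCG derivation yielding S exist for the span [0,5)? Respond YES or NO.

[0,5] S   >
  [0,1] "that" : S/(NP/PP)
  [1,5] NP/PP   >S
    [1,2] "gave" : (NP/(S\NP))/PP
    [2,5] (S\NP)/PP   <
      [2,4] N   >
        [2,3] "saw" : N/(S/N)
        [3,4] "heard" : S/N
      [4,5] "river" : ((S\NP)/PP)\N

YES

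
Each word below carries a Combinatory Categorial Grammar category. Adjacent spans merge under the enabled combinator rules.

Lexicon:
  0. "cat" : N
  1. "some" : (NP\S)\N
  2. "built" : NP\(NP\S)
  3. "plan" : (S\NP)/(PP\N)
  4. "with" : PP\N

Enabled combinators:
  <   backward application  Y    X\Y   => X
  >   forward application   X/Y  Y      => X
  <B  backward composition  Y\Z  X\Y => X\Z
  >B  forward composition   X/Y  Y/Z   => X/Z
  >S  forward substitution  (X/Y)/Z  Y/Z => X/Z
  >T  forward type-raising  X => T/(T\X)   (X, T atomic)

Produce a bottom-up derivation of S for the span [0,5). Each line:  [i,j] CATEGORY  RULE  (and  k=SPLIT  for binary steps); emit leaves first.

[0,1] N  lex  "cat"
[1,2] (NP\S)\N  lex  "some"
[0,2] NP\S  <  k=1
[2,3] NP\(NP\S)  lex  "built"
[0,3] NP  <  k=2
[3,4] (S\NP)/(PP\N)  lex  "plan"
[4,5] PP\N  lex  "with"
[3,5] S\NP  >  k=4
[0,5] S  <  k=3

[0,5] S   <
  [0,3] NP   <
    [0,2] NP\S   <
      [0,1] "cat" : N
      [1,2] "some" : (NP\S)\N
    [2,3] "built" : NP\(NP\S)
  [3,5] S\NP   >
    [3,4] "plan" : (S\NP)/(PP\N)
    [4,5] "with" : PP\N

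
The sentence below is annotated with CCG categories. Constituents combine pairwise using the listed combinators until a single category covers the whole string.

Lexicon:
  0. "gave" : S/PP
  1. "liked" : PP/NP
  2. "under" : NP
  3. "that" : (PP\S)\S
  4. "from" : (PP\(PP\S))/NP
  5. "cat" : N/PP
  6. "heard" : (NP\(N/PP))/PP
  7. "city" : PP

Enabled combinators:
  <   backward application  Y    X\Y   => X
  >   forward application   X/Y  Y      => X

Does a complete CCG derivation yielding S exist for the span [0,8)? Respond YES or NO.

S/PP PP/NP NP (PP\S)\S (PP\(PP\S))/NP N/PP (NP\(N/PP))/PP PP
CKY chart[0,8] = {PP}; S ∉ chart

NO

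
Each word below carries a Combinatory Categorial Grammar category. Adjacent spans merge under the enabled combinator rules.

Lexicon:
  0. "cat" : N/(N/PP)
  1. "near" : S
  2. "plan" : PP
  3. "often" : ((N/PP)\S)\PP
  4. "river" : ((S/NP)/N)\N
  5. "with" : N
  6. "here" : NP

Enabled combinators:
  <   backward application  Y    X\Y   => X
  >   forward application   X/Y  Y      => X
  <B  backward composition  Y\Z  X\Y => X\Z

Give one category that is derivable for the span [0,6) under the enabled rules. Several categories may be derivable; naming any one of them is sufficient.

[0,7] S   >
  [0,6] S/NP   >
    [0,5] (S/NP)/N   <
      [0,4] N   >
        [0,1] "cat" : N/(N/PP)
        [1,4] N/PP   <
          [1,2] "near" : S
          [2,4] (N/PP)\S   <
            [2,3] "plan" : PP
            [3,4] "often" : ((N/PP)\S)\PP
      [4,5] "river" : ((S/NP)/N)\N
    [5,6] "with" : N
  [6,7] "here" : NP

S/NP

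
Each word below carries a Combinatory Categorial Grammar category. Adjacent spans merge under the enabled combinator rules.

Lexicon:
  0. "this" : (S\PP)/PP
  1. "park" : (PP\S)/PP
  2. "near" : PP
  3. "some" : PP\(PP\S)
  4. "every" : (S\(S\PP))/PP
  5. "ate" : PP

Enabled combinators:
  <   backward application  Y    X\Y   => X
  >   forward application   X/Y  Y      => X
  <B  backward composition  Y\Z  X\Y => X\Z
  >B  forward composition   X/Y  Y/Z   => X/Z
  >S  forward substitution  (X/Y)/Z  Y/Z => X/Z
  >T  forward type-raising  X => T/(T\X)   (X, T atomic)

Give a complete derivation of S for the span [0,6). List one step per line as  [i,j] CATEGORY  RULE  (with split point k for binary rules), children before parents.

[0,1] (S\PP)/PP  lex  "this"
[1,2] (PP\S)/PP  lex  "park"
[2,3] PP  lex  "near"
[1,3] PP\S  >  k=2
[3,4] PP\(PP\S)  lex  "some"
[1,4] PP  <  k=3
[0,4] S\PP  >  k=1
[4,5] (S\(S\PP))/PP  lex  "every"
[5,6] PP  lex  "ate"
[4,6] S\(S\PP)  >  k=5
[0,6] S  <  k=4

[0,6] S   <
  [0,4] S\PP   >
    [0,1] "this" : (S\PP)/PP
    [1,4] PP   <
      [1,3] PP\S   >
        [1,2] "park" : (PP\S)/PP
        [2,3] "near" : PP
      [3,4] "some" : PP\(PP\S)
  [4,6] S\(S\PP)   >
    [4,5] "every" : (S\(S\PP))/PP
    [5,6] "ate" : PP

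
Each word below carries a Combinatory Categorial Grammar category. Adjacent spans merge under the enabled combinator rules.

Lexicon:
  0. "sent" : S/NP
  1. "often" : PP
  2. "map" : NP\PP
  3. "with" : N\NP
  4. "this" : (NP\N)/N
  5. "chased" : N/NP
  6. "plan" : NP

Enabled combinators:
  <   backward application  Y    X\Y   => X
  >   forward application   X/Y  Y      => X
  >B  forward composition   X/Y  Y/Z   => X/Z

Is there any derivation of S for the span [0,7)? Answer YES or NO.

[0,7] S   >
  [0,1] "sent" : S/NP
  [1,7] NP   <
    [1,4] N   <
      [1,3] NP   <
        [1,2] "often" : PP
        [2,3] "map" : NP\PP
      [3,4] "with" : N\NP
    [4,7] NP\N   >
      [4,5] "this" : (NP\N)/N
      [5,7] N   >
        [5,6] "chased" : N/NP
        [6,7] "plan" : NP

YES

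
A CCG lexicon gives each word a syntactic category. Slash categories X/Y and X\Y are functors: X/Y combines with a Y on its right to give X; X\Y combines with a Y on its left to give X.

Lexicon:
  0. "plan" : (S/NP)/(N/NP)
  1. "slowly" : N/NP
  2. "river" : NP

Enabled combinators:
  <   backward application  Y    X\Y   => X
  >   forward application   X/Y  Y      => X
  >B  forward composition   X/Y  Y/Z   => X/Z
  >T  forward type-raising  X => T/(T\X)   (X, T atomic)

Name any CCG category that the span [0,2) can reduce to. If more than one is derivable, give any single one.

[0,3] S   >
  [0,2] S/NP   >
    [0,1] "plan" : (S/NP)/(N/NP)
    [1,2] "slowly" : N/NP
  [2,3] "river" : NP

S/NP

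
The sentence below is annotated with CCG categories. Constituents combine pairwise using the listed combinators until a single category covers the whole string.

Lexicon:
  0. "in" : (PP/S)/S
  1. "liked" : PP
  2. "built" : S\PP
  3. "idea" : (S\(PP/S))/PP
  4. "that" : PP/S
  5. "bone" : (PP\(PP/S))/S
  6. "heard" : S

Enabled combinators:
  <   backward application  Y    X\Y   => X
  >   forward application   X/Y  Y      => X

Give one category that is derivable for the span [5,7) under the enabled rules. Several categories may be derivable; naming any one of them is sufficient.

[0,7] S   <
  [0,3] PP/S   >
    [0,1] "in" : (PP/S)/S
    [1,3] S   <
      [1,2] "liked" : PP
      [2,3] "built" : S\PP
  [3,7] S\(PP/S)   >
    [3,4] "idea" : (S\(PP/S))/PP
    [4,7] PP   <
      [4,5] "that" : PP/S
      [5,7] PP\(PP/S)   >
        [5,6] "bone" : (PP\(PP/S))/S
        [6,7] "heard" : S

PP\(PP/S)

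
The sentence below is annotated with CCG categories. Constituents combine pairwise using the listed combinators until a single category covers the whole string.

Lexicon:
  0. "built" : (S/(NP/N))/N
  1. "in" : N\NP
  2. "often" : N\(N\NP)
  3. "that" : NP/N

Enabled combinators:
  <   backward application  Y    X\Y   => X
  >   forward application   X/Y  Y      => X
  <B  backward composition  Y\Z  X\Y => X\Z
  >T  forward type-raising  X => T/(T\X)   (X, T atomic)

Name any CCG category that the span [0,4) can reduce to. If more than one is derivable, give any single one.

[0,4] S   >
  [0,3] S/(NP/N)   >
    [0,1] "built" : (S/(NP/N))/N
    [1,3] N   <
      [1,2] "in" : N\NP
      [2,3] "often" : N\(N\NP)
  [3,4] "that" : NP/N

S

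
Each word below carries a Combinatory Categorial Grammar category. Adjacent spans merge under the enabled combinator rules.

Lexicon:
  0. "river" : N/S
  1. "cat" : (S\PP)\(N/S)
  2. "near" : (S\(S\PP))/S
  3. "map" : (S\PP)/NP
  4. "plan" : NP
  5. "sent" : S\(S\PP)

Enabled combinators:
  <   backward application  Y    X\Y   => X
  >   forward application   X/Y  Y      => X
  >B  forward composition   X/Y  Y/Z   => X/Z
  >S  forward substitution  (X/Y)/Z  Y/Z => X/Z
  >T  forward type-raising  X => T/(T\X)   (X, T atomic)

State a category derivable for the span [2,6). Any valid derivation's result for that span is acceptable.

S\(S\PP)

[0,6] S   <
  [0,2] S\PP   <
    [0,1] "river" : N/S
    [1,2] "cat" : (S\PP)\(N/S)
  [2,6] S\(S\PP)   >
    [2,3] "near" : (S\(S\PP))/S
    [3,6] S   <
      [3,5] S\PP   >
        [3,4] "map" : (S\PP)/NP
        [4,5] "plan" : NP
      [5,6] "sent" : S\(S\PP)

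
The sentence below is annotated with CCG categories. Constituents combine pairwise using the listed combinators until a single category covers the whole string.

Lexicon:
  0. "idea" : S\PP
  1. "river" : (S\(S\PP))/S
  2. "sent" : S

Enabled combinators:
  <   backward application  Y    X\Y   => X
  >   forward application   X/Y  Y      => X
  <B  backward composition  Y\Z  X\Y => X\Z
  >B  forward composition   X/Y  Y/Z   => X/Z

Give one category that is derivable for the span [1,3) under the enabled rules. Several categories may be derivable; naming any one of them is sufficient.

[0,3] S   <
  [0,1] "idea" : S\PP
  [1,3] S\(S\PP)   >
    [1,2] "river" : (S\(S\PP))/S
    [2,3] "sent" : S

S\(S\PP)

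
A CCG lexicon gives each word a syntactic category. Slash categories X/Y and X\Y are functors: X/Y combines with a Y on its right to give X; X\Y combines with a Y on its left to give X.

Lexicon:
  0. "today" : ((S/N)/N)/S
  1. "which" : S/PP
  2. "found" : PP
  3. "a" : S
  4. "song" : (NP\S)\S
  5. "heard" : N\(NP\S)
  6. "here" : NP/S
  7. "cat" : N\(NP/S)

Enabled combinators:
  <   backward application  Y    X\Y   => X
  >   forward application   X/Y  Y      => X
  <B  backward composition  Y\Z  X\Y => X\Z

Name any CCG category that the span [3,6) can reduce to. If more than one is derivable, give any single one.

[0,8] S   >
  [0,6] S/N   >
    [0,3] (S/N)/N   >
      [0,1] "today" : ((S/N)/N)/S
      [1,3] S   >
        [1,2] "which" : S/PP
        [2,3] "found" : PP
    [3,6] N   <
      [3,5] NP\S   <
        [3,4] "a" : S
        [4,5] "song" : (NP\S)\S
      [5,6] "heard" : N\(NP\S)
  [6,8] N   <
    [6,7] "here" : NP/S
    [7,8] "cat" : N\(NP/S)

N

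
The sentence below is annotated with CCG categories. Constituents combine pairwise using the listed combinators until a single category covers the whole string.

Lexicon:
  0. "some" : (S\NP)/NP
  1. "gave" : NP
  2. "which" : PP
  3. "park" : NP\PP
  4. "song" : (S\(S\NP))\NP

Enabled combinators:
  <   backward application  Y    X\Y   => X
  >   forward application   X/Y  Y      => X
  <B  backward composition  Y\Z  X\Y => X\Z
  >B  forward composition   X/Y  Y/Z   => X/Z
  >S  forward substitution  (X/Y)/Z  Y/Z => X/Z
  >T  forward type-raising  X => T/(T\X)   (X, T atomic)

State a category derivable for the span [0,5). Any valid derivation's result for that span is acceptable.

[0,5] S   <
  [0,2] S\NP   >
    [0,1] "some" : (S\NP)/NP
    [1,2] "gave" : NP
  [2,5] S\(S\NP)   <
    [2,4] NP   >
      [2,3] NP/(NP\PP)   >T
        [2,3] "which" : PP
      [3,4] "park" : NP\PP
    [4,5] "song" : (S\(S\NP))\NP

S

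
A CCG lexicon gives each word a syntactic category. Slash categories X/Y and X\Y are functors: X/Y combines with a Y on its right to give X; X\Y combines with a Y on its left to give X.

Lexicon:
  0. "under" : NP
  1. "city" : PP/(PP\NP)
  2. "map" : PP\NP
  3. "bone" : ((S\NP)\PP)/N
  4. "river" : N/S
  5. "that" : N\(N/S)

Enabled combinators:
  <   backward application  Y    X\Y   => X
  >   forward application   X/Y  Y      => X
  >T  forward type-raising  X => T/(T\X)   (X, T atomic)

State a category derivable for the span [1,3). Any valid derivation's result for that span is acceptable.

PP

[0,6] S   <
  [0,1] "under" : NP
  [1,6] S\NP   <
    [1,3] PP   >
      [1,2] "city" : PP/(PP\NP)
      [2,3] "map" : PP\NP
    [3,6] (S\NP)\PP   >
      [3,4] "bone" : ((S\NP)\PP)/N
      [4,6] N   <
        [4,5] "river" : N/S
        [5,6] "that" : N\(N/S)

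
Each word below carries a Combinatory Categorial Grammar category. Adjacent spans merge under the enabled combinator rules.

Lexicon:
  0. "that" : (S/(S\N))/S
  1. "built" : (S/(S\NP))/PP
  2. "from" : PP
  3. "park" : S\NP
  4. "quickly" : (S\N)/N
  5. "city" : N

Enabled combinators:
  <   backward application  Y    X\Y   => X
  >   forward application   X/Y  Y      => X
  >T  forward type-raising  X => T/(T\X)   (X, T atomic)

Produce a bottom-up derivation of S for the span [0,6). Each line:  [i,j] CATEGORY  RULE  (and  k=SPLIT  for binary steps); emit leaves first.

[0,1] (S/(S\N))/S  lex  "that"
[1,2] (S/(S\NP))/PP  lex  "built"
[2,3] PP  lex  "from"
[1,3] S/(S\NP)  >  k=2
[3,4] S\NP  lex  "park"
[1,4] S  >  k=3
[0,4] S/(S\N)  >  k=1
[4,5] (S\N)/N  lex  "quickly"
[5,6] N  lex  "city"
[4,6] S\N  >  k=5
[0,6] S  >  k=4

[0,6] S   >
  [0,4] S/(S\N)   >
    [0,1] "that" : (S/(S\N))/S
    [1,4] S   >
      [1,3] S/(S\NP)   >
        [1,2] "built" : (S/(S\NP))/PP
        [2,3] "from" : PP
      [3,4] "park" : S\NP
  [4,6] S\N   >
    [4,5] "quickly" : (S\N)/N
    [5,6] "city" : N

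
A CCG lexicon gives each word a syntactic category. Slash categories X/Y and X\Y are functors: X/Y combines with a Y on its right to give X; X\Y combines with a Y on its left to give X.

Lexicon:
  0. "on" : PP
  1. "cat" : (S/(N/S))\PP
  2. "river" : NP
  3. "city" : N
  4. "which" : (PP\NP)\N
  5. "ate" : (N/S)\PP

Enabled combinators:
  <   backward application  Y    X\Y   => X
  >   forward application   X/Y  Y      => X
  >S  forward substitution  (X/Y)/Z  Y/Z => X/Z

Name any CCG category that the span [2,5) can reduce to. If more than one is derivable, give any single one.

PP

[0,6] S   >
  [0,2] S/(N/S)   <
    [0,1] "on" : PP
    [1,2] "cat" : (S/(N/S))\PP
  [2,6] N/S   <
    [2,5] PP   <
      [2,3] "river" : NP
      [3,5] PP\NP   <
        [3,4] "city" : N
        [4,5] "which" : (PP\NP)\N
    [5,6] "ate" : (N/S)\PP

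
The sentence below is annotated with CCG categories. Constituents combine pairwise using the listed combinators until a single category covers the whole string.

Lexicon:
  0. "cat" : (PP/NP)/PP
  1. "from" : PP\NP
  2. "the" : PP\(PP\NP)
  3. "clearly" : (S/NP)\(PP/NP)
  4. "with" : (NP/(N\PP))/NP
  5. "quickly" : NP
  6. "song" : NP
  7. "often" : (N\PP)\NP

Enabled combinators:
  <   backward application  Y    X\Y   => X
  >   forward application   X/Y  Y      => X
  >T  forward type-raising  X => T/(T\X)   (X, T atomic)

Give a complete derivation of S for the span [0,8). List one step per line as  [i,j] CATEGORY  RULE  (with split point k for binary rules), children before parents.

[0,1] (PP/NP)/PP  lex  "cat"
[1,2] PP\NP  lex  "from"
[2,3] PP\(PP\NP)  lex  "the"
[1,3] PP  <  k=2
[0,3] PP/NP  >  k=1
[3,4] (S/NP)\(PP/NP)  lex  "clearly"
[0,4] S/NP  <  k=3
[4,5] (NP/(N\PP))/NP  lex  "with"
[5,6] NP  lex  "quickly"
[4,6] NP/(N\PP)  >  k=5
[6,7] NP  lex  "song"
[7,8] (N\PP)\NP  lex  "often"
[6,8] N\PP  <  k=7
[4,8] NP  >  k=6
[0,8] S  >  k=4

[0,8] S   >
  [0,4] S/NP   <
    [0,3] PP/NP   >
      [0,1] "cat" : (PP/NP)/PP
      [1,3] PP   <
        [1,2] "from" : PP\NP
        [2,3] "the" : PP\(PP\NP)
    [3,4] "clearly" : (S/NP)\(PP/NP)
  [4,8] NP   >
    [4,6] NP/(N\PP)   >
      [4,5] "with" : (NP/(N\PP))/NP
      [5,6] "quickly" : NP
    [6,8] N\PP   <
      [6,7] "song" : NP
      [7,8] "often" : (N\PP)\NP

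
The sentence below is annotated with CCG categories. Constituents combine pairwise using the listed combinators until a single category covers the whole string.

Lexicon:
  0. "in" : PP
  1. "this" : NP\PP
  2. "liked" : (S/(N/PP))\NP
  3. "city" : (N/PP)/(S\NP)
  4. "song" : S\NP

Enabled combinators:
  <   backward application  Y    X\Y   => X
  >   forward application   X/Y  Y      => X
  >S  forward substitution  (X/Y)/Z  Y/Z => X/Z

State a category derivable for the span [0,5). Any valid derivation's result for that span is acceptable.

[0,5] S   >
  [0,3] S/(N/PP)   <
    [0,2] NP   <
      [0,1] "in" : PP
      [1,2] "this" : NP\PP
    [2,3] "liked" : (S/(N/PP))\NP
  [3,5] N/PP   >
    [3,4] "city" : (N/PP)/(S\NP)
    [4,5] "song" : S\NP

S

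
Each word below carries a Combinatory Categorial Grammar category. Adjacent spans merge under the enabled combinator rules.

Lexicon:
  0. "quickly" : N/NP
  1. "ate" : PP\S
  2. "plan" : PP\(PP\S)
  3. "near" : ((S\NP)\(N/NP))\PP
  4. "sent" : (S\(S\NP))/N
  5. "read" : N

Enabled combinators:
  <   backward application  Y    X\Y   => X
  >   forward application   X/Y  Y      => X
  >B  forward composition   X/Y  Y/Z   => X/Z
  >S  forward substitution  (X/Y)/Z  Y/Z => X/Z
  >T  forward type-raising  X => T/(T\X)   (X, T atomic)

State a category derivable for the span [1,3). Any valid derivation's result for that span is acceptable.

PP

[0,6] S   <
  [0,4] S\NP   <
    [0,1] "quickly" : N/NP
    [1,4] (S\NP)\(N/NP)   <
      [1,3] PP   <
        [1,2] "ate" : PP\S
        [2,3] "plan" : PP\(PP\S)
      [3,4] "near" : ((S\NP)\(N/NP))\PP
  [4,6] S\(S\NP)   >
    [4,5] "sent" : (S\(S\NP))/N
    [5,6] "read" : N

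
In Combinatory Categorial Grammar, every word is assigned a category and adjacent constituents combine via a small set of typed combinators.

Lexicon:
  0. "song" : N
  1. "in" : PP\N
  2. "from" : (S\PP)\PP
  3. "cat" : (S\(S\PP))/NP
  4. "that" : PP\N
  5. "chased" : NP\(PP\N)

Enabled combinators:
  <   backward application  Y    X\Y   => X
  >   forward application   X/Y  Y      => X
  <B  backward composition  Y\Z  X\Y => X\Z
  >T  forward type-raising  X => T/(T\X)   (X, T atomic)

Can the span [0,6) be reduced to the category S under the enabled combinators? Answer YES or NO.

YES

[0,6] S   <
  [0,3] S\PP   <
    [0,2] PP   >
      [0,1] PP/(PP\N)   >T
        [0,1] "song" : N
      [1,2] "in" : PP\N
    [2,3] "from" : (S\PP)\PP
  [3,6] S\(S\PP)   >
    [3,4] "cat" : (S\(S\PP))/NP
    [4,6] NP   <
      [4,5] "that" : PP\N
      [5,6] "chased" : NP\(PP\N)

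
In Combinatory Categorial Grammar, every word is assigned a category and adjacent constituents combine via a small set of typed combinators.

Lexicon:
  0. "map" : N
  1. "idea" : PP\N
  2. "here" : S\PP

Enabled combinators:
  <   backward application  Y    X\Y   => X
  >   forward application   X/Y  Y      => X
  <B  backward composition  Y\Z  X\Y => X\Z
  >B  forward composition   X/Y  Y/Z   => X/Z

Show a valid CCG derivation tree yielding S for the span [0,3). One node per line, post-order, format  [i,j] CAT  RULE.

[0,1] N  lex  "map"
[1,2] PP\N  lex  "idea"
[0,2] PP  <  k=1
[2,3] S\PP  lex  "here"
[0,3] S  <  k=2

[0,3] S   <
  [0,2] PP   <
    [0,1] "map" : N
    [1,2] "idea" : PP\N
  [2,3] "here" : S\PP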